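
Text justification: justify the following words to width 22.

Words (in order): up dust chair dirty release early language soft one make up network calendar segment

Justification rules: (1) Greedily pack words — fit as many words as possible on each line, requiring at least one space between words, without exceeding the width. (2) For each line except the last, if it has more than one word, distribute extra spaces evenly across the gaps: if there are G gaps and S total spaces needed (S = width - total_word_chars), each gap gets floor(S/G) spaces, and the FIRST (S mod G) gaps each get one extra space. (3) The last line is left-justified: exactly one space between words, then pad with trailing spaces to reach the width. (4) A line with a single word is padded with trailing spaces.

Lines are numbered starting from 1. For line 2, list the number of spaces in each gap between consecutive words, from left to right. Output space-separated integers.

Answer: 1 1

Derivation:
Line 1: ['up', 'dust', 'chair', 'dirty'] (min_width=19, slack=3)
Line 2: ['release', 'early', 'language'] (min_width=22, slack=0)
Line 3: ['soft', 'one', 'make', 'up'] (min_width=16, slack=6)
Line 4: ['network', 'calendar'] (min_width=16, slack=6)
Line 5: ['segment'] (min_width=7, slack=15)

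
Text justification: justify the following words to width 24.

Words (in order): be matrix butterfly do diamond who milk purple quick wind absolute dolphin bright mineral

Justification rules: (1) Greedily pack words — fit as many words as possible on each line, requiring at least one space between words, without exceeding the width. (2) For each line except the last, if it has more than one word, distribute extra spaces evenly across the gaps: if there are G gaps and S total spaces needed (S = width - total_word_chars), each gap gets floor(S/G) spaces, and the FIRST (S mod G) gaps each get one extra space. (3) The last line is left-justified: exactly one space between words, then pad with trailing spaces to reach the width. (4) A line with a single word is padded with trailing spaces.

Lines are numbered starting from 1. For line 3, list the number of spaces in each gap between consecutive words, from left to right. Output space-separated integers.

Answer: 4 3

Derivation:
Line 1: ['be', 'matrix', 'butterfly', 'do'] (min_width=22, slack=2)
Line 2: ['diamond', 'who', 'milk', 'purple'] (min_width=23, slack=1)
Line 3: ['quick', 'wind', 'absolute'] (min_width=19, slack=5)
Line 4: ['dolphin', 'bright', 'mineral'] (min_width=22, slack=2)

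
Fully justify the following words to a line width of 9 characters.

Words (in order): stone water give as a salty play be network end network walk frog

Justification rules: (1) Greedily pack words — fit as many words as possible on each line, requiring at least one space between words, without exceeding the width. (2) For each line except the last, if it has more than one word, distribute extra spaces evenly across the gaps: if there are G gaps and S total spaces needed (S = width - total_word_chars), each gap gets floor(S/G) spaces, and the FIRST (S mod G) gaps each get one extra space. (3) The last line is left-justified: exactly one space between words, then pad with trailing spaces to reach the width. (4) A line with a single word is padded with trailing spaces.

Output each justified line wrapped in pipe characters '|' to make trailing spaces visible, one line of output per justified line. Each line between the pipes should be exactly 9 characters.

Line 1: ['stone'] (min_width=5, slack=4)
Line 2: ['water'] (min_width=5, slack=4)
Line 3: ['give', 'as', 'a'] (min_width=9, slack=0)
Line 4: ['salty'] (min_width=5, slack=4)
Line 5: ['play', 'be'] (min_width=7, slack=2)
Line 6: ['network'] (min_width=7, slack=2)
Line 7: ['end'] (min_width=3, slack=6)
Line 8: ['network'] (min_width=7, slack=2)
Line 9: ['walk', 'frog'] (min_width=9, slack=0)

Answer: |stone    |
|water    |
|give as a|
|salty    |
|play   be|
|network  |
|end      |
|network  |
|walk frog|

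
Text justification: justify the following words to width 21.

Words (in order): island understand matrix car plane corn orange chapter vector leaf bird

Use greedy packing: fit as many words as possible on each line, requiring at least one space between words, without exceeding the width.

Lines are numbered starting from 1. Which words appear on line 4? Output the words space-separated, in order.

Line 1: ['island', 'understand'] (min_width=17, slack=4)
Line 2: ['matrix', 'car', 'plane', 'corn'] (min_width=21, slack=0)
Line 3: ['orange', 'chapter', 'vector'] (min_width=21, slack=0)
Line 4: ['leaf', 'bird'] (min_width=9, slack=12)

Answer: leaf bird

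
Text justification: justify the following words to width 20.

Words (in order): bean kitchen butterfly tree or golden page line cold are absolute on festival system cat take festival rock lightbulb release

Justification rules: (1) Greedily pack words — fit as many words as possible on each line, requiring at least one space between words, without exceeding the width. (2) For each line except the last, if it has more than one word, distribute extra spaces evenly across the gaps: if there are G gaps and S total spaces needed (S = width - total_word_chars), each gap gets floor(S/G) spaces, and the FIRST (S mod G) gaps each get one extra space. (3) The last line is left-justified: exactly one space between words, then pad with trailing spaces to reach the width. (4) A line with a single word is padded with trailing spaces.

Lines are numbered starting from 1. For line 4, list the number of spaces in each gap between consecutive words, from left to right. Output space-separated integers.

Line 1: ['bean', 'kitchen'] (min_width=12, slack=8)
Line 2: ['butterfly', 'tree', 'or'] (min_width=17, slack=3)
Line 3: ['golden', 'page', 'line'] (min_width=16, slack=4)
Line 4: ['cold', 'are', 'absolute', 'on'] (min_width=20, slack=0)
Line 5: ['festival', 'system', 'cat'] (min_width=19, slack=1)
Line 6: ['take', 'festival', 'rock'] (min_width=18, slack=2)
Line 7: ['lightbulb', 'release'] (min_width=17, slack=3)

Answer: 1 1 1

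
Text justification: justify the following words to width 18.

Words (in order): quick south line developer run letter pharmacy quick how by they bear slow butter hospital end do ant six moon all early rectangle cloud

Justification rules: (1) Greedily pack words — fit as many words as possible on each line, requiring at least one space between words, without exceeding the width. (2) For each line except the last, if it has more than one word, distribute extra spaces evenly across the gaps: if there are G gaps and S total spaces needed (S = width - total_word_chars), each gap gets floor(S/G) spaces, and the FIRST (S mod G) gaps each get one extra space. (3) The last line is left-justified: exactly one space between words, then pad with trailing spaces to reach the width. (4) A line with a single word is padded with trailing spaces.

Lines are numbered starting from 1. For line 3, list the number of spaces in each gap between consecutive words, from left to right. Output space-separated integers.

Answer: 4

Derivation:
Line 1: ['quick', 'south', 'line'] (min_width=16, slack=2)
Line 2: ['developer', 'run'] (min_width=13, slack=5)
Line 3: ['letter', 'pharmacy'] (min_width=15, slack=3)
Line 4: ['quick', 'how', 'by', 'they'] (min_width=17, slack=1)
Line 5: ['bear', 'slow', 'butter'] (min_width=16, slack=2)
Line 6: ['hospital', 'end', 'do'] (min_width=15, slack=3)
Line 7: ['ant', 'six', 'moon', 'all'] (min_width=16, slack=2)
Line 8: ['early', 'rectangle'] (min_width=15, slack=3)
Line 9: ['cloud'] (min_width=5, slack=13)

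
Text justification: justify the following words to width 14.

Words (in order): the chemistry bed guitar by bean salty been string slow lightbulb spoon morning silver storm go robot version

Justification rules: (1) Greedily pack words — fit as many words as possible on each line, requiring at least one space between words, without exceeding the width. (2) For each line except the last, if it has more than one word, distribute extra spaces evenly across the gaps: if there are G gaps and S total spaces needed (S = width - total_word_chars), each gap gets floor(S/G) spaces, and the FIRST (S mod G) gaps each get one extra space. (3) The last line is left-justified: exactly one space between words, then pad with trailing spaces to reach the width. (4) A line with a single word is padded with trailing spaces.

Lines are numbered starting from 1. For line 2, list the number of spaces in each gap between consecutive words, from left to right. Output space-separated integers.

Line 1: ['the', 'chemistry'] (min_width=13, slack=1)
Line 2: ['bed', 'guitar', 'by'] (min_width=13, slack=1)
Line 3: ['bean', 'salty'] (min_width=10, slack=4)
Line 4: ['been', 'string'] (min_width=11, slack=3)
Line 5: ['slow', 'lightbulb'] (min_width=14, slack=0)
Line 6: ['spoon', 'morning'] (min_width=13, slack=1)
Line 7: ['silver', 'storm'] (min_width=12, slack=2)
Line 8: ['go', 'robot'] (min_width=8, slack=6)
Line 9: ['version'] (min_width=7, slack=7)

Answer: 2 1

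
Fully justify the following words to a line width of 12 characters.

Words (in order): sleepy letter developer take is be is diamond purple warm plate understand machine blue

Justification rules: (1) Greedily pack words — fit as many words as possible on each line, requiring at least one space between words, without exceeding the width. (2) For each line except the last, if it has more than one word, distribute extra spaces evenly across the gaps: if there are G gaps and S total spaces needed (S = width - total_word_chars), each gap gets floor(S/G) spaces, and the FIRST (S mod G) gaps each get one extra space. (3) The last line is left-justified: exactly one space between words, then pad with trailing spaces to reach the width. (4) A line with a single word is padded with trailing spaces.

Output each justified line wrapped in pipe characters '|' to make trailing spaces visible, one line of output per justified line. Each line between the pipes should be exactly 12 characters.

Line 1: ['sleepy'] (min_width=6, slack=6)
Line 2: ['letter'] (min_width=6, slack=6)
Line 3: ['developer'] (min_width=9, slack=3)
Line 4: ['take', 'is', 'be'] (min_width=10, slack=2)
Line 5: ['is', 'diamond'] (min_width=10, slack=2)
Line 6: ['purple', 'warm'] (min_width=11, slack=1)
Line 7: ['plate'] (min_width=5, slack=7)
Line 8: ['understand'] (min_width=10, slack=2)
Line 9: ['machine', 'blue'] (min_width=12, slack=0)

Answer: |sleepy      |
|letter      |
|developer   |
|take  is  be|
|is   diamond|
|purple  warm|
|plate       |
|understand  |
|machine blue|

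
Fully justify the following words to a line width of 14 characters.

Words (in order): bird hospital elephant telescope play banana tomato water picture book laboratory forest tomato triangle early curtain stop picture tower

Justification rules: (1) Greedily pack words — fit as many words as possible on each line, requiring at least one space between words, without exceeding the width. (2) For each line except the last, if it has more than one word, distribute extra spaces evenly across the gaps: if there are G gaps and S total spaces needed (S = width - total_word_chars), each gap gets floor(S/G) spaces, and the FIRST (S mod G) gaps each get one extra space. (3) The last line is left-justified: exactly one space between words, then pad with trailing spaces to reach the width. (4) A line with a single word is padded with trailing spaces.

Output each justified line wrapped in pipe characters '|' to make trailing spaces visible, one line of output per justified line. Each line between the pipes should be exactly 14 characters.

Line 1: ['bird', 'hospital'] (min_width=13, slack=1)
Line 2: ['elephant'] (min_width=8, slack=6)
Line 3: ['telescope', 'play'] (min_width=14, slack=0)
Line 4: ['banana', 'tomato'] (min_width=13, slack=1)
Line 5: ['water', 'picture'] (min_width=13, slack=1)
Line 6: ['book'] (min_width=4, slack=10)
Line 7: ['laboratory'] (min_width=10, slack=4)
Line 8: ['forest', 'tomato'] (min_width=13, slack=1)
Line 9: ['triangle', 'early'] (min_width=14, slack=0)
Line 10: ['curtain', 'stop'] (min_width=12, slack=2)
Line 11: ['picture', 'tower'] (min_width=13, slack=1)

Answer: |bird  hospital|
|elephant      |
|telescope play|
|banana  tomato|
|water  picture|
|book          |
|laboratory    |
|forest  tomato|
|triangle early|
|curtain   stop|
|picture tower |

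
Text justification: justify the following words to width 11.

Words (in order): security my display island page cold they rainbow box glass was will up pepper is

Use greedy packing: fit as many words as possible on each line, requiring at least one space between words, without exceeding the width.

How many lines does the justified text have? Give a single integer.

Line 1: ['security', 'my'] (min_width=11, slack=0)
Line 2: ['display'] (min_width=7, slack=4)
Line 3: ['island', 'page'] (min_width=11, slack=0)
Line 4: ['cold', 'they'] (min_width=9, slack=2)
Line 5: ['rainbow', 'box'] (min_width=11, slack=0)
Line 6: ['glass', 'was'] (min_width=9, slack=2)
Line 7: ['will', 'up'] (min_width=7, slack=4)
Line 8: ['pepper', 'is'] (min_width=9, slack=2)
Total lines: 8

Answer: 8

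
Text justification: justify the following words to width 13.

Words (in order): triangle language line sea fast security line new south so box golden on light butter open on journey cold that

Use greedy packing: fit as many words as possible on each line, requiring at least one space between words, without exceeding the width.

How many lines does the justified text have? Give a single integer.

Line 1: ['triangle'] (min_width=8, slack=5)
Line 2: ['language', 'line'] (min_width=13, slack=0)
Line 3: ['sea', 'fast'] (min_width=8, slack=5)
Line 4: ['security', 'line'] (min_width=13, slack=0)
Line 5: ['new', 'south', 'so'] (min_width=12, slack=1)
Line 6: ['box', 'golden', 'on'] (min_width=13, slack=0)
Line 7: ['light', 'butter'] (min_width=12, slack=1)
Line 8: ['open', 'on'] (min_width=7, slack=6)
Line 9: ['journey', 'cold'] (min_width=12, slack=1)
Line 10: ['that'] (min_width=4, slack=9)
Total lines: 10

Answer: 10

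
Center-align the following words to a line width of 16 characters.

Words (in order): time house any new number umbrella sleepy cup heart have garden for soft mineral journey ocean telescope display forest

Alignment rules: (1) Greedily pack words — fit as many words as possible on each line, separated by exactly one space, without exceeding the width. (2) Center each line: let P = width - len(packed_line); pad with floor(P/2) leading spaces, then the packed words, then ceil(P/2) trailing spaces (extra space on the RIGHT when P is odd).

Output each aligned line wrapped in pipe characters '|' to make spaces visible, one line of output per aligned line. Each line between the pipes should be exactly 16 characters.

Answer: | time house any |
|   new number   |
|umbrella sleepy |
| cup heart have |
|garden for soft |
|mineral journey |
|ocean telescope |
| display forest |

Derivation:
Line 1: ['time', 'house', 'any'] (min_width=14, slack=2)
Line 2: ['new', 'number'] (min_width=10, slack=6)
Line 3: ['umbrella', 'sleepy'] (min_width=15, slack=1)
Line 4: ['cup', 'heart', 'have'] (min_width=14, slack=2)
Line 5: ['garden', 'for', 'soft'] (min_width=15, slack=1)
Line 6: ['mineral', 'journey'] (min_width=15, slack=1)
Line 7: ['ocean', 'telescope'] (min_width=15, slack=1)
Line 8: ['display', 'forest'] (min_width=14, slack=2)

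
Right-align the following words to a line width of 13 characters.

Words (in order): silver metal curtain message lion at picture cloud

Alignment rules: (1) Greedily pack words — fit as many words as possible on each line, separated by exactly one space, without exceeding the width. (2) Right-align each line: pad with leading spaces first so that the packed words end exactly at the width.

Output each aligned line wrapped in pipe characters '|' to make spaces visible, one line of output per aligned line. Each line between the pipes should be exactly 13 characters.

Answer: | silver metal|
|      curtain|
| message lion|
|   at picture|
|        cloud|

Derivation:
Line 1: ['silver', 'metal'] (min_width=12, slack=1)
Line 2: ['curtain'] (min_width=7, slack=6)
Line 3: ['message', 'lion'] (min_width=12, slack=1)
Line 4: ['at', 'picture'] (min_width=10, slack=3)
Line 5: ['cloud'] (min_width=5, slack=8)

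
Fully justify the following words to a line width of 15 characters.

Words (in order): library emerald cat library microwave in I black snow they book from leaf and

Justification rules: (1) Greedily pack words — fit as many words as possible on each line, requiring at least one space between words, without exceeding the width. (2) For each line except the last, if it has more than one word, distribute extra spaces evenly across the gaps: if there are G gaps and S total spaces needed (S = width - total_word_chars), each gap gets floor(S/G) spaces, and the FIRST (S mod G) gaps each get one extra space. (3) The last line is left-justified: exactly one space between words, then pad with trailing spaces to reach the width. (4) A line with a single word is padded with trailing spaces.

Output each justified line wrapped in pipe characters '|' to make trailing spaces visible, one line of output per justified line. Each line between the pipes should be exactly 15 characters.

Answer: |library emerald|
|cat     library|
|microwave  in I|
|black snow they|
|book  from leaf|
|and            |

Derivation:
Line 1: ['library', 'emerald'] (min_width=15, slack=0)
Line 2: ['cat', 'library'] (min_width=11, slack=4)
Line 3: ['microwave', 'in', 'I'] (min_width=14, slack=1)
Line 4: ['black', 'snow', 'they'] (min_width=15, slack=0)
Line 5: ['book', 'from', 'leaf'] (min_width=14, slack=1)
Line 6: ['and'] (min_width=3, slack=12)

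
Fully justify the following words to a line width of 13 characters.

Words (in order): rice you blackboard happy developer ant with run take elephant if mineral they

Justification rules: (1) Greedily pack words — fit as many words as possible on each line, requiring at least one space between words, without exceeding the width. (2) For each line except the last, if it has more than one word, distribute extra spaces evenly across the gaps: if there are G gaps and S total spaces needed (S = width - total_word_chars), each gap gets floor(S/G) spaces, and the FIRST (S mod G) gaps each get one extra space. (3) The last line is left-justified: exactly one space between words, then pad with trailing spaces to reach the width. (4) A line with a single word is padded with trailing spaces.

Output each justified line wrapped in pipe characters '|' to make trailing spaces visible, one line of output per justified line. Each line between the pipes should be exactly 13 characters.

Answer: |rice      you|
|blackboard   |
|happy        |
|developer ant|
|with run take|
|elephant   if|
|mineral they |

Derivation:
Line 1: ['rice', 'you'] (min_width=8, slack=5)
Line 2: ['blackboard'] (min_width=10, slack=3)
Line 3: ['happy'] (min_width=5, slack=8)
Line 4: ['developer', 'ant'] (min_width=13, slack=0)
Line 5: ['with', 'run', 'take'] (min_width=13, slack=0)
Line 6: ['elephant', 'if'] (min_width=11, slack=2)
Line 7: ['mineral', 'they'] (min_width=12, slack=1)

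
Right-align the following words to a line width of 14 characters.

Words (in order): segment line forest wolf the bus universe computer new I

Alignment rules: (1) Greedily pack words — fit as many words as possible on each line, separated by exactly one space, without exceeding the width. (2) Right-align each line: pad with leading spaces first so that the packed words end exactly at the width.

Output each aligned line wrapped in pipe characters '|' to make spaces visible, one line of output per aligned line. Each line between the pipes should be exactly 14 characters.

Line 1: ['segment', 'line'] (min_width=12, slack=2)
Line 2: ['forest', 'wolf'] (min_width=11, slack=3)
Line 3: ['the', 'bus'] (min_width=7, slack=7)
Line 4: ['universe'] (min_width=8, slack=6)
Line 5: ['computer', 'new', 'I'] (min_width=14, slack=0)

Answer: |  segment line|
|   forest wolf|
|       the bus|
|      universe|
|computer new I|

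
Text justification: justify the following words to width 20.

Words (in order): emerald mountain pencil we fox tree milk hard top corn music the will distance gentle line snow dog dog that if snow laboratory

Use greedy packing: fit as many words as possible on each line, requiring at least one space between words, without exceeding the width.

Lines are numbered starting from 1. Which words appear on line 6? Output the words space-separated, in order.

Line 1: ['emerald', 'mountain'] (min_width=16, slack=4)
Line 2: ['pencil', 'we', 'fox', 'tree'] (min_width=18, slack=2)
Line 3: ['milk', 'hard', 'top', 'corn'] (min_width=18, slack=2)
Line 4: ['music', 'the', 'will'] (min_width=14, slack=6)
Line 5: ['distance', 'gentle', 'line'] (min_width=20, slack=0)
Line 6: ['snow', 'dog', 'dog', 'that', 'if'] (min_width=20, slack=0)
Line 7: ['snow', 'laboratory'] (min_width=15, slack=5)

Answer: snow dog dog that if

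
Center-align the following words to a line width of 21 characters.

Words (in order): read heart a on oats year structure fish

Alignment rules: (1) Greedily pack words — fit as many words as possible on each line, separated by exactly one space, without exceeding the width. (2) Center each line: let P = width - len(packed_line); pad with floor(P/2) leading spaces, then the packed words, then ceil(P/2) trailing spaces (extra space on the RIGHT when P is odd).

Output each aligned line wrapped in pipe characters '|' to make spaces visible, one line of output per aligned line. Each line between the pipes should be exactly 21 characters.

Line 1: ['read', 'heart', 'a', 'on', 'oats'] (min_width=20, slack=1)
Line 2: ['year', 'structure', 'fish'] (min_width=19, slack=2)

Answer: |read heart a on oats |
| year structure fish |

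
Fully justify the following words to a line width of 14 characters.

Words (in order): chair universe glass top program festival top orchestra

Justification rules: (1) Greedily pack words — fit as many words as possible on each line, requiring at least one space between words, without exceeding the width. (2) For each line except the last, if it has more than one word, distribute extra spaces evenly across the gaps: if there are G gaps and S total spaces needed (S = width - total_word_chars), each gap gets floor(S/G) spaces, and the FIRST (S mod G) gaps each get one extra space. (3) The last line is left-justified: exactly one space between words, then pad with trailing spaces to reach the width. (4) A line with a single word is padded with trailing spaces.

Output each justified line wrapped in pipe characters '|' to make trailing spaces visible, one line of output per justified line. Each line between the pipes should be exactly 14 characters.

Line 1: ['chair', 'universe'] (min_width=14, slack=0)
Line 2: ['glass', 'top'] (min_width=9, slack=5)
Line 3: ['program'] (min_width=7, slack=7)
Line 4: ['festival', 'top'] (min_width=12, slack=2)
Line 5: ['orchestra'] (min_width=9, slack=5)

Answer: |chair universe|
|glass      top|
|program       |
|festival   top|
|orchestra     |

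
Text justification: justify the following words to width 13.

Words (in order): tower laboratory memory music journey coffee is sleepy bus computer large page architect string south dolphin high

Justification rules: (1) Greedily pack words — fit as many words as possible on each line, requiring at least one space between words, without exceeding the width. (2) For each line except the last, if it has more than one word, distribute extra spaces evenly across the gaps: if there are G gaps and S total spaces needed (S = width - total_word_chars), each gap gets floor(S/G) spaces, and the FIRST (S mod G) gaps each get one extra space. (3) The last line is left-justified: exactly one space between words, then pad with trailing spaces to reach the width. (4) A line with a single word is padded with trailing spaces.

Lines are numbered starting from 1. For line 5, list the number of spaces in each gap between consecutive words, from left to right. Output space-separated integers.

Answer: 5

Derivation:
Line 1: ['tower'] (min_width=5, slack=8)
Line 2: ['laboratory'] (min_width=10, slack=3)
Line 3: ['memory', 'music'] (min_width=12, slack=1)
Line 4: ['journey'] (min_width=7, slack=6)
Line 5: ['coffee', 'is'] (min_width=9, slack=4)
Line 6: ['sleepy', 'bus'] (min_width=10, slack=3)
Line 7: ['computer'] (min_width=8, slack=5)
Line 8: ['large', 'page'] (min_width=10, slack=3)
Line 9: ['architect'] (min_width=9, slack=4)
Line 10: ['string', 'south'] (min_width=12, slack=1)
Line 11: ['dolphin', 'high'] (min_width=12, slack=1)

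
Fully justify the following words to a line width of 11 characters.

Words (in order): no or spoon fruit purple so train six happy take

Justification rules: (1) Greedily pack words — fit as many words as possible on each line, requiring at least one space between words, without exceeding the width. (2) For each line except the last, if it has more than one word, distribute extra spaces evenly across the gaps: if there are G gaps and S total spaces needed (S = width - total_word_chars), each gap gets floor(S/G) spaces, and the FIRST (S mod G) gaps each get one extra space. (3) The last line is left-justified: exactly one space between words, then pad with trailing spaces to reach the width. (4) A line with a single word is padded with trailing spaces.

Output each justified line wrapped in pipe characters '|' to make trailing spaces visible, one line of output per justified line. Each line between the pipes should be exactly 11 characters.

Answer: |no or spoon|
|fruit      |
|purple   so|
|train   six|
|happy take |

Derivation:
Line 1: ['no', 'or', 'spoon'] (min_width=11, slack=0)
Line 2: ['fruit'] (min_width=5, slack=6)
Line 3: ['purple', 'so'] (min_width=9, slack=2)
Line 4: ['train', 'six'] (min_width=9, slack=2)
Line 5: ['happy', 'take'] (min_width=10, slack=1)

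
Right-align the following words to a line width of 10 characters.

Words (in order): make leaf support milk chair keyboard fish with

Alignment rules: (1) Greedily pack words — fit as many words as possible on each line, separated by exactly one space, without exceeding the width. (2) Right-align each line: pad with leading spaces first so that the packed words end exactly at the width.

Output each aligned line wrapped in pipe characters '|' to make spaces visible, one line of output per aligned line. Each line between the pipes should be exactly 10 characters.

Line 1: ['make', 'leaf'] (min_width=9, slack=1)
Line 2: ['support'] (min_width=7, slack=3)
Line 3: ['milk', 'chair'] (min_width=10, slack=0)
Line 4: ['keyboard'] (min_width=8, slack=2)
Line 5: ['fish', 'with'] (min_width=9, slack=1)

Answer: | make leaf|
|   support|
|milk chair|
|  keyboard|
| fish with|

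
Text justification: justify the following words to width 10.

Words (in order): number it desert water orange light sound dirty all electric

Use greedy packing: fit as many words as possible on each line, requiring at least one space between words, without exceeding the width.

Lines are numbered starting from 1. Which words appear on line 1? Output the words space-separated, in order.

Line 1: ['number', 'it'] (min_width=9, slack=1)
Line 2: ['desert'] (min_width=6, slack=4)
Line 3: ['water'] (min_width=5, slack=5)
Line 4: ['orange'] (min_width=6, slack=4)
Line 5: ['light'] (min_width=5, slack=5)
Line 6: ['sound'] (min_width=5, slack=5)
Line 7: ['dirty', 'all'] (min_width=9, slack=1)
Line 8: ['electric'] (min_width=8, slack=2)

Answer: number it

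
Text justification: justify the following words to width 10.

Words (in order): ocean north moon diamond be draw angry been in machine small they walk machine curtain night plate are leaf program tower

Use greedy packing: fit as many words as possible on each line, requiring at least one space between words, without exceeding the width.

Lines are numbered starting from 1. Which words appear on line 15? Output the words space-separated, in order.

Line 1: ['ocean'] (min_width=5, slack=5)
Line 2: ['north', 'moon'] (min_width=10, slack=0)
Line 3: ['diamond', 'be'] (min_width=10, slack=0)
Line 4: ['draw', 'angry'] (min_width=10, slack=0)
Line 5: ['been', 'in'] (min_width=7, slack=3)
Line 6: ['machine'] (min_width=7, slack=3)
Line 7: ['small', 'they'] (min_width=10, slack=0)
Line 8: ['walk'] (min_width=4, slack=6)
Line 9: ['machine'] (min_width=7, slack=3)
Line 10: ['curtain'] (min_width=7, slack=3)
Line 11: ['night'] (min_width=5, slack=5)
Line 12: ['plate', 'are'] (min_width=9, slack=1)
Line 13: ['leaf'] (min_width=4, slack=6)
Line 14: ['program'] (min_width=7, slack=3)
Line 15: ['tower'] (min_width=5, slack=5)

Answer: tower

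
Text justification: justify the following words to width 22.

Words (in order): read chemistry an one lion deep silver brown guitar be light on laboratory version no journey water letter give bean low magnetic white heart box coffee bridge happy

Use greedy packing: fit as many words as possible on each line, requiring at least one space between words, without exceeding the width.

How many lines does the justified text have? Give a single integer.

Line 1: ['read', 'chemistry', 'an', 'one'] (min_width=21, slack=1)
Line 2: ['lion', 'deep', 'silver', 'brown'] (min_width=22, slack=0)
Line 3: ['guitar', 'be', 'light', 'on'] (min_width=18, slack=4)
Line 4: ['laboratory', 'version', 'no'] (min_width=21, slack=1)
Line 5: ['journey', 'water', 'letter'] (min_width=20, slack=2)
Line 6: ['give', 'bean', 'low', 'magnetic'] (min_width=22, slack=0)
Line 7: ['white', 'heart', 'box', 'coffee'] (min_width=22, slack=0)
Line 8: ['bridge', 'happy'] (min_width=12, slack=10)
Total lines: 8

Answer: 8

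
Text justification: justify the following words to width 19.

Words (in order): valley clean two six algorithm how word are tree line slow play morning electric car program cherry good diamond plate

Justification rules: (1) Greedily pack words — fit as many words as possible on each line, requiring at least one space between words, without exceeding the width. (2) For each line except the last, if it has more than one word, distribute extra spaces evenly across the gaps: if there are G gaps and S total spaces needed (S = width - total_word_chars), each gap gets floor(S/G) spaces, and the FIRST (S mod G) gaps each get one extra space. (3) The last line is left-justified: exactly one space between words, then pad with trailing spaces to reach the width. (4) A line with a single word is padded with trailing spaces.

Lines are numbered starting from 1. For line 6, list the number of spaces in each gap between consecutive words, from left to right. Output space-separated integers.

Answer: 1 1

Derivation:
Line 1: ['valley', 'clean', 'two'] (min_width=16, slack=3)
Line 2: ['six', 'algorithm', 'how'] (min_width=17, slack=2)
Line 3: ['word', 'are', 'tree', 'line'] (min_width=18, slack=1)
Line 4: ['slow', 'play', 'morning'] (min_width=17, slack=2)
Line 5: ['electric', 'car'] (min_width=12, slack=7)
Line 6: ['program', 'cherry', 'good'] (min_width=19, slack=0)
Line 7: ['diamond', 'plate'] (min_width=13, slack=6)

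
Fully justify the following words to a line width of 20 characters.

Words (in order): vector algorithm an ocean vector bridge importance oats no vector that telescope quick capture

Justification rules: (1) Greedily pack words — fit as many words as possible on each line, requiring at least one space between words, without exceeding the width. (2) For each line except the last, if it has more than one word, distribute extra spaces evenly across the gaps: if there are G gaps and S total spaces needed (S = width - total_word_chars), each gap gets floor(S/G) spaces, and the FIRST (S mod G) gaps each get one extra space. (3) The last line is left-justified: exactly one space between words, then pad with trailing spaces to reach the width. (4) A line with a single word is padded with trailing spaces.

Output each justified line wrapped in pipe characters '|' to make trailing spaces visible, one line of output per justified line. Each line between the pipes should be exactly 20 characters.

Answer: |vector  algorithm an|
|ocean  vector bridge|
|importance  oats  no|
|vector          that|
|telescope      quick|
|capture             |

Derivation:
Line 1: ['vector', 'algorithm', 'an'] (min_width=19, slack=1)
Line 2: ['ocean', 'vector', 'bridge'] (min_width=19, slack=1)
Line 3: ['importance', 'oats', 'no'] (min_width=18, slack=2)
Line 4: ['vector', 'that'] (min_width=11, slack=9)
Line 5: ['telescope', 'quick'] (min_width=15, slack=5)
Line 6: ['capture'] (min_width=7, slack=13)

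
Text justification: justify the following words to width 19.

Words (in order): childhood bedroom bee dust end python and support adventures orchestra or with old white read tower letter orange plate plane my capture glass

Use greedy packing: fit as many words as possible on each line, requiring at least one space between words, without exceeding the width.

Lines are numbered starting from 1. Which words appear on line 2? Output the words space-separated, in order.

Answer: bee dust end python

Derivation:
Line 1: ['childhood', 'bedroom'] (min_width=17, slack=2)
Line 2: ['bee', 'dust', 'end', 'python'] (min_width=19, slack=0)
Line 3: ['and', 'support'] (min_width=11, slack=8)
Line 4: ['adventures'] (min_width=10, slack=9)
Line 5: ['orchestra', 'or', 'with'] (min_width=17, slack=2)
Line 6: ['old', 'white', 'read'] (min_width=14, slack=5)
Line 7: ['tower', 'letter', 'orange'] (min_width=19, slack=0)
Line 8: ['plate', 'plane', 'my'] (min_width=14, slack=5)
Line 9: ['capture', 'glass'] (min_width=13, slack=6)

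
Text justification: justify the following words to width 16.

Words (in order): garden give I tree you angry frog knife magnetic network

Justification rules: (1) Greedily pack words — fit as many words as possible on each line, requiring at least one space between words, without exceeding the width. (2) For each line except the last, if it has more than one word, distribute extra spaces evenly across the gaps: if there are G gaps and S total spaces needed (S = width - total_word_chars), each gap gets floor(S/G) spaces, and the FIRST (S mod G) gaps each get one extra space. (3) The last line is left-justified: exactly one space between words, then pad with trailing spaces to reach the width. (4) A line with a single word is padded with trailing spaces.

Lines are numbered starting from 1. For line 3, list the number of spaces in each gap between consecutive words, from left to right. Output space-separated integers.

Line 1: ['garden', 'give', 'I'] (min_width=13, slack=3)
Line 2: ['tree', 'you', 'angry'] (min_width=14, slack=2)
Line 3: ['frog', 'knife'] (min_width=10, slack=6)
Line 4: ['magnetic', 'network'] (min_width=16, slack=0)

Answer: 7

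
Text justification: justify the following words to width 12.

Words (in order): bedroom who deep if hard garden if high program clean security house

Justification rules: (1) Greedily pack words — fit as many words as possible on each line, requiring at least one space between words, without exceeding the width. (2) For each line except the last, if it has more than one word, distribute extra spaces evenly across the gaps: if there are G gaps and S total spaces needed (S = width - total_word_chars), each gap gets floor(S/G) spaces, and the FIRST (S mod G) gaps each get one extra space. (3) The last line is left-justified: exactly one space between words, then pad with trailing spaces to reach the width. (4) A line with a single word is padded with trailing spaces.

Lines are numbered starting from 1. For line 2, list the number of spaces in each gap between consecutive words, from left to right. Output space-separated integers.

Answer: 1 1

Derivation:
Line 1: ['bedroom', 'who'] (min_width=11, slack=1)
Line 2: ['deep', 'if', 'hard'] (min_width=12, slack=0)
Line 3: ['garden', 'if'] (min_width=9, slack=3)
Line 4: ['high', 'program'] (min_width=12, slack=0)
Line 5: ['clean'] (min_width=5, slack=7)
Line 6: ['security'] (min_width=8, slack=4)
Line 7: ['house'] (min_width=5, slack=7)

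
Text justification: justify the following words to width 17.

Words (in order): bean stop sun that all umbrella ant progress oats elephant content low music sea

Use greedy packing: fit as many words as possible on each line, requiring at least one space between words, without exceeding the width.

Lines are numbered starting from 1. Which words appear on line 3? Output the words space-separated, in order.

Line 1: ['bean', 'stop', 'sun'] (min_width=13, slack=4)
Line 2: ['that', 'all', 'umbrella'] (min_width=17, slack=0)
Line 3: ['ant', 'progress', 'oats'] (min_width=17, slack=0)
Line 4: ['elephant', 'content'] (min_width=16, slack=1)
Line 5: ['low', 'music', 'sea'] (min_width=13, slack=4)

Answer: ant progress oats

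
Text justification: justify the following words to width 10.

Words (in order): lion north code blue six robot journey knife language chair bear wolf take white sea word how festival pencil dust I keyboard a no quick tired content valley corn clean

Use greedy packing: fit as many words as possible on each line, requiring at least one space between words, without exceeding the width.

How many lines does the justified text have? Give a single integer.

Answer: 19

Derivation:
Line 1: ['lion', 'north'] (min_width=10, slack=0)
Line 2: ['code', 'blue'] (min_width=9, slack=1)
Line 3: ['six', 'robot'] (min_width=9, slack=1)
Line 4: ['journey'] (min_width=7, slack=3)
Line 5: ['knife'] (min_width=5, slack=5)
Line 6: ['language'] (min_width=8, slack=2)
Line 7: ['chair', 'bear'] (min_width=10, slack=0)
Line 8: ['wolf', 'take'] (min_width=9, slack=1)
Line 9: ['white', 'sea'] (min_width=9, slack=1)
Line 10: ['word', 'how'] (min_width=8, slack=2)
Line 11: ['festival'] (min_width=8, slack=2)
Line 12: ['pencil'] (min_width=6, slack=4)
Line 13: ['dust', 'I'] (min_width=6, slack=4)
Line 14: ['keyboard', 'a'] (min_width=10, slack=0)
Line 15: ['no', 'quick'] (min_width=8, slack=2)
Line 16: ['tired'] (min_width=5, slack=5)
Line 17: ['content'] (min_width=7, slack=3)
Line 18: ['valley'] (min_width=6, slack=4)
Line 19: ['corn', 'clean'] (min_width=10, slack=0)
Total lines: 19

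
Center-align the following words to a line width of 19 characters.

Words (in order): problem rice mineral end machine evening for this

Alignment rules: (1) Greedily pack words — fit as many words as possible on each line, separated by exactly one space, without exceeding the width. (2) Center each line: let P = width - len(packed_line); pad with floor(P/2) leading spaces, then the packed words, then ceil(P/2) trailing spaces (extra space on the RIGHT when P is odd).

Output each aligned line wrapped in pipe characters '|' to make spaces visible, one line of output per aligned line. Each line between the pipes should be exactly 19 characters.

Line 1: ['problem', 'rice'] (min_width=12, slack=7)
Line 2: ['mineral', 'end', 'machine'] (min_width=19, slack=0)
Line 3: ['evening', 'for', 'this'] (min_width=16, slack=3)

Answer: |   problem rice    |
|mineral end machine|
| evening for this  |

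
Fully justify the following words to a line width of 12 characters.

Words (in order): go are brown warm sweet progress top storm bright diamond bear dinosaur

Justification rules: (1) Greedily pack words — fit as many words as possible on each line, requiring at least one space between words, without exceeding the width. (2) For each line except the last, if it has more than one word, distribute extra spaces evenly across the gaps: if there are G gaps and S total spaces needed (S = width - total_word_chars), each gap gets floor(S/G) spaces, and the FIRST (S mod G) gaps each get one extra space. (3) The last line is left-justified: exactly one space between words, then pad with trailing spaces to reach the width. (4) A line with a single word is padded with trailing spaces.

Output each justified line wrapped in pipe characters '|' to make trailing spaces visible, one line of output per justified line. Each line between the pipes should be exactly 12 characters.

Line 1: ['go', 'are', 'brown'] (min_width=12, slack=0)
Line 2: ['warm', 'sweet'] (min_width=10, slack=2)
Line 3: ['progress', 'top'] (min_width=12, slack=0)
Line 4: ['storm', 'bright'] (min_width=12, slack=0)
Line 5: ['diamond', 'bear'] (min_width=12, slack=0)
Line 6: ['dinosaur'] (min_width=8, slack=4)

Answer: |go are brown|
|warm   sweet|
|progress top|
|storm bright|
|diamond bear|
|dinosaur    |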